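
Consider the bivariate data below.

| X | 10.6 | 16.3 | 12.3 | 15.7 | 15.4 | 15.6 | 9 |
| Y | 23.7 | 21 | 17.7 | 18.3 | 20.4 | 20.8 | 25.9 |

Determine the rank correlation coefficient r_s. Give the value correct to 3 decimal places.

-0.393

Rank X: 2, 7, 3, 6, 4, 5, 1
Rank Y: 6, 5, 1, 2, 3, 4, 7
d = rank(X) − rank(Y): -4, 2, 2, 4, 1, 1, -6; Σd² = 78
ρ = 1 − 6Σd² / [n(n²−1)] = 1 − 6×78 / (7×48) = 1 − 468/336 ≈ -0.393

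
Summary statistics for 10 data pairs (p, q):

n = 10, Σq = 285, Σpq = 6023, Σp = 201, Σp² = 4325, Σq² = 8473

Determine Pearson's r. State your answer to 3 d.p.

0.932

r = (nΣpq − ΣpΣq) / √[(nΣp² − (Σp)²)(nΣq² − (Σq)²)]
Numerator: 10×6023 − 201×285 = 2945
Denominator: √[(43250 − 40401)(84730 − 81225)] = √[2849 × 3505] = 3160.0229
r = 2945 / 3160.0229 ≈ 0.932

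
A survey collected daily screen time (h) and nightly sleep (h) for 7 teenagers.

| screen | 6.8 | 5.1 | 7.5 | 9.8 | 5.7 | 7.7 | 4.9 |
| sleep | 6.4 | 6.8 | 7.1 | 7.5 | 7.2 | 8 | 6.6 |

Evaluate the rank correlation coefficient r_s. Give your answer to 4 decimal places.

0.6786

Rank screen: 4, 2, 5, 7, 3, 6, 1
Rank sleep: 1, 3, 4, 6, 5, 7, 2
d = rank(screen) − rank(sleep): 3, -1, 1, 1, -2, -1, -1; Σd² = 18
ρ = 1 − 6Σd² / [n(n²−1)] = 1 − 6×18 / (7×48) = 1 − 108/336 ≈ 0.6786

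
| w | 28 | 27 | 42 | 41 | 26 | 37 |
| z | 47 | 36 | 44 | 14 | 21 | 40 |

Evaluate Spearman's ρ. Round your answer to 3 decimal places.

Rank w: 3, 2, 6, 5, 1, 4
Rank z: 6, 3, 5, 1, 2, 4
d = rank(w) − rank(z): -3, -1, 1, 4, -1, 0; Σd² = 28
ρ = 1 − 6Σd² / [n(n²−1)] = 1 − 6×28 / (6×35) = 1 − 168/210 ≈ 0.200

0.200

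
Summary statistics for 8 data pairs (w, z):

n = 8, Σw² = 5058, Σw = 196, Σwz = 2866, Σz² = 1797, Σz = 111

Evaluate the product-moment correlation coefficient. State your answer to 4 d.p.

r = (nΣwz − ΣwΣz) / √[(nΣw² − (Σw)²)(nΣz² − (Σz)²)]
Numerator: 8×2866 − 196×111 = 1172
Denominator: √[(40464 − 38416)(14376 − 12321)] = √[2048 × 2055] = 2051.4970
r = 1172 / 2051.4970 ≈ 0.5713

0.5713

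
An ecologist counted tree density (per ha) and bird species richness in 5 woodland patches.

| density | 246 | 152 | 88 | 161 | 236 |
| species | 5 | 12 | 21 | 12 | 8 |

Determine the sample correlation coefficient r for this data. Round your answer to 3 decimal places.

n = 5, Σx = 883, Σy = 58, Σx² = 172981, Σy² = 818, Σxy = 8722
nΣxy − ΣxΣy = 43610 − 51214 = -7604
nΣx² − (Σx)² = 864905 − 779689 = 85216; nΣy² − (Σy)² = 4090 − 3364 = 726
r = -7604 / √(85216 × 726) = -7604 / 7865.5461 ≈ -0.967

-0.967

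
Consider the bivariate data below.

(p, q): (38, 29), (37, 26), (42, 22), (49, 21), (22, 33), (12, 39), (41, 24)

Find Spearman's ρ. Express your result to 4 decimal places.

Rank p: 4, 3, 6, 7, 2, 1, 5
Rank q: 5, 4, 2, 1, 6, 7, 3
d = rank(p) − rank(q): -1, -1, 4, 6, -4, -6, 2; Σd² = 110
ρ = 1 − 6Σd² / [n(n²−1)] = 1 − 6×110 / (7×48) = 1 − 660/336 ≈ -0.9643

-0.9643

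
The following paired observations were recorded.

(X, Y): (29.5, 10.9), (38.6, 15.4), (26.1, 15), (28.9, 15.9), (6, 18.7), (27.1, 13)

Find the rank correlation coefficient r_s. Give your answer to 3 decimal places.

Rank X: 5, 6, 2, 4, 1, 3
Rank Y: 1, 4, 3, 5, 6, 2
d = rank(X) − rank(Y): 4, 2, -1, -1, -5, 1; Σd² = 48
ρ = 1 − 6Σd² / [n(n²−1)] = 1 − 6×48 / (6×35) = 1 − 288/210 ≈ -0.371

-0.371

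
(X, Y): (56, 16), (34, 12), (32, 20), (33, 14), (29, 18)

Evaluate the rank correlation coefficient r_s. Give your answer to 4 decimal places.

-0.6000

Rank X: 5, 4, 2, 3, 1
Rank Y: 3, 1, 5, 2, 4
d = rank(X) − rank(Y): 2, 3, -3, 1, -3; Σd² = 32
ρ = 1 − 6Σd² / [n(n²−1)] = 1 − 6×32 / (5×24) = 1 − 192/120 ≈ -0.6000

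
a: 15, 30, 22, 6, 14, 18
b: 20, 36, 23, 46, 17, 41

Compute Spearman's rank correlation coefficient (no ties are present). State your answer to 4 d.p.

Rank a: 3, 6, 5, 1, 2, 4
Rank b: 2, 4, 3, 6, 1, 5
d = rank(a) − rank(b): 1, 2, 2, -5, 1, -1; Σd² = 36
ρ = 1 − 6Σd² / [n(n²−1)] = 1 − 6×36 / (6×35) = 1 − 216/210 ≈ -0.0286

-0.0286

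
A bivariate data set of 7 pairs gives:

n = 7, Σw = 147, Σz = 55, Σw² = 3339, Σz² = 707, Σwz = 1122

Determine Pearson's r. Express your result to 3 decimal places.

-0.125

r = (nΣwz − ΣwΣz) / √[(nΣw² − (Σw)²)(nΣz² − (Σz)²)]
Numerator: 7×1122 − 147×55 = -231
Denominator: √[(23373 − 21609)(4949 − 3025)] = √[1764 × 1924] = 1842.2638
r = -231 / 1842.2638 ≈ -0.125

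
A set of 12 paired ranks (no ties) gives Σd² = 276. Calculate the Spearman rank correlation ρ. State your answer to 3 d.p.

0.035

ρ = 1 − 6Σd² / [n(n²−1)] = 1 − 6×276 / (12×143)
  = 1 − 1656/1716 = 1 − 0.9650 ≈ 0.035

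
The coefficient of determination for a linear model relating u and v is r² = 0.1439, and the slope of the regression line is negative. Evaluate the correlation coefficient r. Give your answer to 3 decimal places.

|r| = √0.1439 = 0.379
The association is negative, so r = −0.379.

-0.379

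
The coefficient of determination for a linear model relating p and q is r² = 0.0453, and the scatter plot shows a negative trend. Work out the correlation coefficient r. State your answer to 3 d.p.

-0.213

|r| = √0.0453 = 0.213
The association is negative, so r = −0.213.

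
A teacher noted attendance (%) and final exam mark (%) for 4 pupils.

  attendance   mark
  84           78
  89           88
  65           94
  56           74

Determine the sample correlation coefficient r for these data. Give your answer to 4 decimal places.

0.2081

n = 4, Σx = 294, Σy = 334, Σx² = 22338, Σy² = 28140, Σxy = 24638
nΣxy − ΣxΣy = 98552 − 98196 = 356
nΣx² − (Σx)² = 89352 − 86436 = 2916; nΣy² − (Σy)² = 112560 − 111556 = 1004
r = 356 / √(2916 × 1004) = 356 / 1711.0418 ≈ 0.2081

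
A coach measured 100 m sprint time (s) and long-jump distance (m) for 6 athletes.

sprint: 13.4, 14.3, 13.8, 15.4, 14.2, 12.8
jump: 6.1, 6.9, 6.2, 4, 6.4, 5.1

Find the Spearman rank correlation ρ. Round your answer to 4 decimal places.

0.1429

Rank sprint: 2, 5, 3, 6, 4, 1
Rank jump: 3, 6, 4, 1, 5, 2
d = rank(sprint) − rank(jump): -1, -1, -1, 5, -1, -1; Σd² = 30
ρ = 1 − 6Σd² / [n(n²−1)] = 1 − 6×30 / (6×35) = 1 − 180/210 ≈ 0.1429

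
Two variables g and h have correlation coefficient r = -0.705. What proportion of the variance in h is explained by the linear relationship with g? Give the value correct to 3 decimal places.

r² = (-0.705)² = 0.497

0.497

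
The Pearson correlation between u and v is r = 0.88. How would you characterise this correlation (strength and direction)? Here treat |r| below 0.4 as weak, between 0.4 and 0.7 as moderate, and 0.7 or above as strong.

r = 0.88 > 0 so the relationship is positive.
|r| = 0.88, which falls in the strong range.

strong positive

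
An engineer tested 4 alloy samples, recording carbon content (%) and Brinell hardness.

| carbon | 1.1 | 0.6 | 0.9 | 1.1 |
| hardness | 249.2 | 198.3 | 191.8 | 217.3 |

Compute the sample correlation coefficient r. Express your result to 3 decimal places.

n = 4, Σx = 3.7, Σy = 856.6, Σx² = 3.59, Σy² = 185430.06, Σxy = 804.75
nΣxy − ΣxΣy = 3219 − 3169.42 = 49.58
nΣx² − (Σx)² = 14.36 − 13.69 = 0.67; nΣy² − (Σy)² = 741720.24 − 733763.56 = 7956.68
r = 49.58 / √(0.67 × 7956.68) = 49.58 / 73.0135 ≈ 0.679

0.679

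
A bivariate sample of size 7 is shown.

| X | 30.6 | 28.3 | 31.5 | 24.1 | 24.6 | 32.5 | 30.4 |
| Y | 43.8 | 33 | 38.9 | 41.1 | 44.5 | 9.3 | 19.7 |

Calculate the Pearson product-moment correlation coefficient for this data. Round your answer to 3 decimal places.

n = 7, ΣX = 202, ΣY = 230.3, ΣX² = 5895.88, ΣY² = 8664.69, ΣXY = 6485.87
nΣXY − ΣXΣY = 45401.09 − 46520.6 = -1119.51
nΣX² − (ΣX)² = 41271.16 − 40804 = 467.16; nΣY² − (ΣY)² = 60652.83 − 53038.09 = 7614.74
r = -1119.51 / √(467.16 × 7614.74) = -1119.51 / 1886.0811 ≈ -0.594

-0.594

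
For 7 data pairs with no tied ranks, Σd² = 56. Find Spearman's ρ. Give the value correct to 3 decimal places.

ρ = 1 − 6Σd² / [n(n²−1)] = 1 − 6×56 / (7×48)
  = 1 − 336/336 = 1 − 1.0000 ≈ 0.000

0.000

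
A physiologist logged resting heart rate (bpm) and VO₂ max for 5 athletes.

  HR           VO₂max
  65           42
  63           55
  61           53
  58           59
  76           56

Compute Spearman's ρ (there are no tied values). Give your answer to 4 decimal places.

-0.3000

Rank HR: 4, 3, 2, 1, 5
Rank VO₂max: 1, 3, 2, 5, 4
d = rank(HR) − rank(VO₂max): 3, 0, 0, -4, 1; Σd² = 26
ρ = 1 − 6Σd² / [n(n²−1)] = 1 − 6×26 / (5×24) = 1 − 156/120 ≈ -0.3000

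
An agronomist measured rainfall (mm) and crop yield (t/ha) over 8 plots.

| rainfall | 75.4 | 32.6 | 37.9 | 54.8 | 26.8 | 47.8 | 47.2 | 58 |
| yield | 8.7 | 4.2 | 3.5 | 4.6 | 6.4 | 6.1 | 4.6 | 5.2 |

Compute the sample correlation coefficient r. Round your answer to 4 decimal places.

n = 8, Σx = 380.5, Σy = 43.3, Σx² = 19782.29, Σy² = 253.11, Σxy = 2159.45
nΣxy − ΣxΣy = 17275.6 − 16475.65 = 799.95
nΣx² − (Σx)² = 158258.32 − 144780.25 = 13478.07; nΣy² − (Σy)² = 2024.88 − 1874.89 = 149.99
r = 799.95 / √(13478.07 × 149.99) = 799.95 / 1421.8213 ≈ 0.5626

0.5626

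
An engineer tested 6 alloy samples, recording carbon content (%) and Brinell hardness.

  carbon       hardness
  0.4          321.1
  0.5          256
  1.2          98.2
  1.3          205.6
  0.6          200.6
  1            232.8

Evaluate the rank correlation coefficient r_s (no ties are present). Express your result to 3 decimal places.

-0.714

Rank carbon: 1, 2, 5, 6, 3, 4
Rank hardness: 6, 5, 1, 3, 2, 4
d = rank(carbon) − rank(hardness): -5, -3, 4, 3, 1, 0; Σd² = 60
ρ = 1 − 6Σd² / [n(n²−1)] = 1 − 6×60 / (6×35) = 1 − 360/210 ≈ -0.714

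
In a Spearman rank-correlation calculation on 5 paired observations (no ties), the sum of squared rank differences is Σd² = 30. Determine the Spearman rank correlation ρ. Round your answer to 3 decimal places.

-0.500

ρ = 1 − 6Σd² / [n(n²−1)] = 1 − 6×30 / (5×24)
  = 1 − 180/120 = 1 − 1.5000 ≈ -0.500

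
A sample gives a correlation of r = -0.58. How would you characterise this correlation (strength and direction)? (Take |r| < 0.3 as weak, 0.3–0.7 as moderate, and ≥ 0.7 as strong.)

moderate negative

r = -0.58 < 0 so the relationship is negative.
|r| = 0.58, which falls in the moderate range.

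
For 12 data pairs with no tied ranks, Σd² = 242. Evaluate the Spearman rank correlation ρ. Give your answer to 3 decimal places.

ρ = 1 − 6Σd² / [n(n²−1)] = 1 − 6×242 / (12×143)
  = 1 − 1452/1716 = 1 − 0.8462 ≈ 0.154

0.154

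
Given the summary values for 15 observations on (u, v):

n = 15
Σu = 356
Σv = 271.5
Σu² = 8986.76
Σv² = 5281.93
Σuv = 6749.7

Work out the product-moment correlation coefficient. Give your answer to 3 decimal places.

0.688

r = (nΣuv − ΣuΣv) / √[(nΣu² − (Σu)²)(nΣv² − (Σv)²)]
Numerator: 15×6749.7 − 356×271.5 = 4591.5
Denominator: √[(134801.4 − 126736)(79228.95 − 73712.25)] = √[8065.4 × 5516.7] = 6670.4117
r = 4591.5 / 6670.4117 ≈ 0.688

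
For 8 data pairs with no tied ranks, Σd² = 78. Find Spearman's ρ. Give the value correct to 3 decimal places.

0.071

ρ = 1 − 6Σd² / [n(n²−1)] = 1 − 6×78 / (8×63)
  = 1 − 468/504 = 1 − 0.9286 ≈ 0.071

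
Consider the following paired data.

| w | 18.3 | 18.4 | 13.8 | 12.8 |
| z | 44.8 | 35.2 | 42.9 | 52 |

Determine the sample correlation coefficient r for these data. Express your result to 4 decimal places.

-0.6994

n = 4, Σw = 63.3, Σz = 174.9, Σw² = 1027.73, Σz² = 7790.49, Σwz = 2725.14
nΣwz − ΣwΣz = 10900.56 − 11071.17 = -170.61
nΣw² − (Σw)² = 4110.92 − 4006.89 = 104.03; nΣz² − (Σz)² = 31161.96 − 30590.01 = 571.95
r = -170.61 / √(104.03 × 571.95) = -170.61 / 243.9261 ≈ -0.6994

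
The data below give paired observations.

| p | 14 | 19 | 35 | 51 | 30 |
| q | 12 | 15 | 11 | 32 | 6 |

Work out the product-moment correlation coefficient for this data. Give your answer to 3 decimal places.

0.668

n = 5, Σp = 149, Σq = 76, Σp² = 5283, Σq² = 1550, Σpq = 2650
nΣpq − ΣpΣq = 13250 − 11324 = 1926
nΣp² − (Σp)² = 26415 − 22201 = 4214; nΣq² − (Σq)² = 7750 − 5776 = 1974
r = 1926 / √(4214 × 1974) = 1926 / 2884.1699 ≈ 0.668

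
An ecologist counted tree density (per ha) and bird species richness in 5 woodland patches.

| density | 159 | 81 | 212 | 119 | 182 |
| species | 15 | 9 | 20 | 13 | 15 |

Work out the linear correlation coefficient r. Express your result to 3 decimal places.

n = 5, Σx = 753, Σy = 72, Σx² = 124071, Σy² = 1100, Σxy = 11631
nΣxy − ΣxΣy = 58155 − 54216 = 3939
nΣx² − (Σx)² = 620355 − 567009 = 53346; nΣy² − (Σy)² = 5500 − 5184 = 316
r = 3939 / √(53346 × 316) = 3939 / 4105.7686 ≈ 0.959

0.959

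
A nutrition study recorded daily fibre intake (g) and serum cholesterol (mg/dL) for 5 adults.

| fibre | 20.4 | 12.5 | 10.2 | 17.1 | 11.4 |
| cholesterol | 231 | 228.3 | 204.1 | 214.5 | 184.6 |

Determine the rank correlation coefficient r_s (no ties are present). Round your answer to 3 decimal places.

Rank fibre: 5, 3, 1, 4, 2
Rank cholesterol: 5, 4, 2, 3, 1
d = rank(fibre) − rank(cholesterol): 0, -1, -1, 1, 1; Σd² = 4
ρ = 1 − 6Σd² / [n(n²−1)] = 1 − 6×4 / (5×24) = 1 − 24/120 ≈ 0.800

0.800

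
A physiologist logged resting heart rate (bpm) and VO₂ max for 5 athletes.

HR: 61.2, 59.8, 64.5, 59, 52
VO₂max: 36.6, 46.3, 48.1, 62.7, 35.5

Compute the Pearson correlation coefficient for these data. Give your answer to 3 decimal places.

n = 5, Σx = 296.5, Σy = 229.2, Σx² = 17666.73, Σy² = 10988.4, Σxy = 13656.41
nΣxy − ΣxΣy = 68282.05 − 67957.8 = 324.25
nΣx² − (Σx)² = 88333.65 − 87912.25 = 421.4; nΣy² − (Σy)² = 54942 − 52532.64 = 2409.36
r = 324.25 / √(421.4 × 2409.36) = 324.25 / 1007.6231 ≈ 0.322

0.322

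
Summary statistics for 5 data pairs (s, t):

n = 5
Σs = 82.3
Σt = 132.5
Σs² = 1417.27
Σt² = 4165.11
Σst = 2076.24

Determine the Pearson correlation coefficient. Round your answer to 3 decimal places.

r = (nΣst − ΣsΣt) / √[(nΣs² − (Σs)²)(nΣt² − (Σt)²)]
Numerator: 5×2076.24 − 82.3×132.5 = -523.55
Denominator: √[(7086.35 − 6773.29)(20825.55 − 17556.25)] = √[313.06 × 3269.3] = 1011.6754
r = -523.55 / 1011.6754 ≈ -0.518

-0.518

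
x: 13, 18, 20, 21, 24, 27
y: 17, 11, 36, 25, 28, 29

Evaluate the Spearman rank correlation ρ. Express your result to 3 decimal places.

Rank x: 1, 2, 3, 4, 5, 6
Rank y: 2, 1, 6, 3, 4, 5
d = rank(x) − rank(y): -1, 1, -3, 1, 1, 1; Σd² = 14
ρ = 1 − 6Σd² / [n(n²−1)] = 1 − 6×14 / (6×35) = 1 − 84/210 ≈ 0.600

0.600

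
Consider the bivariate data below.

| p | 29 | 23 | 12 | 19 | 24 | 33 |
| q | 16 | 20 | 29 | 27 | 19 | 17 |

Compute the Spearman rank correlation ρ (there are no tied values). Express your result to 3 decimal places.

-0.943

Rank p: 5, 3, 1, 2, 4, 6
Rank q: 1, 4, 6, 5, 3, 2
d = rank(p) − rank(q): 4, -1, -5, -3, 1, 4; Σd² = 68
ρ = 1 − 6Σd² / [n(n²−1)] = 1 − 6×68 / (6×35) = 1 − 408/210 ≈ -0.943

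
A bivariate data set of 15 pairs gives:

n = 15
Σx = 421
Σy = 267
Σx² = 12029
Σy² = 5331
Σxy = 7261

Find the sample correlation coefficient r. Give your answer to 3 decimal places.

-0.663

r = (nΣxy − ΣxΣy) / √[(nΣx² − (Σx)²)(nΣy² − (Σy)²)]
Numerator: 15×7261 − 421×267 = -3492
Denominator: √[(180435 − 177241)(79965 − 71289)] = √[3194 × 8676] = 5264.1375
r = -3492 / 5264.1375 ≈ -0.663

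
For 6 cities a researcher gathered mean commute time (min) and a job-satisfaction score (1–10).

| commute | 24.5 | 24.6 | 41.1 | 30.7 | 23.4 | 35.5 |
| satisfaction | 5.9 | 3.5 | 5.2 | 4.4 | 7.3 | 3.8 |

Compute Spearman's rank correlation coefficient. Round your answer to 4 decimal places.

Rank commute: 2, 3, 6, 4, 1, 5
Rank satisfaction: 5, 1, 4, 3, 6, 2
d = rank(commute) − rank(satisfaction): -3, 2, 2, 1, -5, 3; Σd² = 52
ρ = 1 − 6Σd² / [n(n²−1)] = 1 − 6×52 / (6×35) = 1 − 312/210 ≈ -0.4857

-0.4857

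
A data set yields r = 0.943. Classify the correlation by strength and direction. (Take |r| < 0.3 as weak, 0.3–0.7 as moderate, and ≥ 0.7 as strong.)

strong positive

r = 0.943 > 0 so the relationship is positive.
|r| = 0.943, which falls in the strong range.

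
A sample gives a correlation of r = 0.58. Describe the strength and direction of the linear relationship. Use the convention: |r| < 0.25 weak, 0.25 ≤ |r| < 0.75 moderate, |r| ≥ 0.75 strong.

moderate positive

r = 0.58 > 0 so the relationship is positive.
|r| = 0.58, which falls in the moderate range.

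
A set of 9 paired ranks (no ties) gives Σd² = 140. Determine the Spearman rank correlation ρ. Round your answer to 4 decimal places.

-0.1667

ρ = 1 − 6Σd² / [n(n²−1)] = 1 − 6×140 / (9×80)
  = 1 − 840/720 = 1 − 1.16667 ≈ -0.1667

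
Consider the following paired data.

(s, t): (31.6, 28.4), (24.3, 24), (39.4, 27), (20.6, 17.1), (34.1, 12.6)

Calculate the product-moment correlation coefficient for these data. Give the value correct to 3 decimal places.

0.261

n = 5, Σs = 150, Σt = 109.1, Σs² = 4728.58, Σt² = 2562.73, Σst = 3326.36
nΣst − ΣsΣt = 16631.8 − 16365 = 266.8
nΣs² − (Σs)² = 23642.9 − 22500 = 1142.9; nΣt² − (Σt)² = 12813.65 − 11902.81 = 910.84
r = 266.8 / √(1142.9 × 910.84) = 266.8 / 1020.2936 ≈ 0.261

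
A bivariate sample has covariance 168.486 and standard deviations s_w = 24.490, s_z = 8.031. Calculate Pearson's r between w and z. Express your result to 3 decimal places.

r = Cov(w,z) / (s_w · s_z) = 168.486 / (24.490 × 8.031)
  = 168.486 / 196.6792 ≈ 0.857

0.857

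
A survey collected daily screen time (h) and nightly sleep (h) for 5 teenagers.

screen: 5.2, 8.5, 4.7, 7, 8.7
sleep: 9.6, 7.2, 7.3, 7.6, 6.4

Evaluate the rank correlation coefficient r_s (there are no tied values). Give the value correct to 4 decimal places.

-0.7000

Rank screen: 2, 4, 1, 3, 5
Rank sleep: 5, 2, 3, 4, 1
d = rank(screen) − rank(sleep): -3, 2, -2, -1, 4; Σd² = 34
ρ = 1 − 6Σd² / [n(n²−1)] = 1 − 6×34 / (5×24) = 1 − 204/120 ≈ -0.7000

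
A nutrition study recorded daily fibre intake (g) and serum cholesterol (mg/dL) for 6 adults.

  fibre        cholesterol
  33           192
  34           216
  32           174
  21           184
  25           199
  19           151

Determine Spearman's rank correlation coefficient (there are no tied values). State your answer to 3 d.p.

Rank fibre: 5, 6, 4, 2, 3, 1
Rank cholesterol: 4, 6, 2, 3, 5, 1
d = rank(fibre) − rank(cholesterol): 1, 0, 2, -1, -2, 0; Σd² = 10
ρ = 1 − 6Σd² / [n(n²−1)] = 1 − 6×10 / (6×35) = 1 − 60/210 ≈ 0.714

0.714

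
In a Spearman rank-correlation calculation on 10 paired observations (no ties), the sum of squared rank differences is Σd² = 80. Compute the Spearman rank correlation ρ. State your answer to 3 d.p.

ρ = 1 − 6Σd² / [n(n²−1)] = 1 − 6×80 / (10×99)
  = 1 − 480/990 = 1 − 0.4848 ≈ 0.515

0.515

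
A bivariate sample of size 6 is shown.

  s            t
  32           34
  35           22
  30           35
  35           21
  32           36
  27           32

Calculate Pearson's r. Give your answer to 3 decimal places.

n = 6, Σs = 191, Σt = 180, Σs² = 6127, Σt² = 5626, Σst = 5659
nΣst − ΣsΣt = 33954 − 34380 = -426
nΣs² − (Σs)² = 36762 − 36481 = 281; nΣt² − (Σt)² = 33756 − 32400 = 1356
r = -426 / √(281 × 1356) = -426 / 617.2811 ≈ -0.690

-0.690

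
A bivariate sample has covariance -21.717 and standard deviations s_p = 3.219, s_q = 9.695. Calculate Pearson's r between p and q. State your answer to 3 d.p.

r = Cov(p,q) / (s_p · s_q) = -21.717 / (3.219 × 9.695)
  = -21.717 / 31.2082 ≈ -0.696

-0.696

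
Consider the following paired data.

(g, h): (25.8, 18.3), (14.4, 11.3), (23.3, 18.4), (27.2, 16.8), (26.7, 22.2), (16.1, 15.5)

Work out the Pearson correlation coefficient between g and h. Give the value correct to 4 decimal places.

n = 6, Σg = 133.5, Σh = 102.5, Σg² = 3127.83, Σh² = 1816.47, Σgh = 2362.83
nΣgh − ΣgΣh = 14176.98 − 13683.75 = 493.23
nΣg² − (Σg)² = 18766.98 − 17822.25 = 944.73; nΣh² − (Σh)² = 10898.82 − 10506.25 = 392.57
r = 493.23 / √(944.73 × 392.57) = 493.23 / 608.9931 ≈ 0.8099

0.8099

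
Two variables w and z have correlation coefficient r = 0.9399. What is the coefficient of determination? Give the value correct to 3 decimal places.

0.883

r² = (0.9399)² = 0.883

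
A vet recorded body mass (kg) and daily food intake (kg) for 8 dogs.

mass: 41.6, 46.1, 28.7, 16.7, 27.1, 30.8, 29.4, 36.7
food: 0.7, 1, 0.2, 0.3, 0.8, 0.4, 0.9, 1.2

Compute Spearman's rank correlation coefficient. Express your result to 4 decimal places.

0.5714

Rank mass: 7, 8, 3, 1, 2, 5, 4, 6
Rank food: 4, 7, 1, 2, 5, 3, 6, 8
d = rank(mass) − rank(food): 3, 1, 2, -1, -3, 2, -2, -2; Σd² = 36
ρ = 1 − 6Σd² / [n(n²−1)] = 1 − 6×36 / (8×63) = 1 − 216/504 ≈ 0.5714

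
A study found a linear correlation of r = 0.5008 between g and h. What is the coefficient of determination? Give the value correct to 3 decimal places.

0.251

r² = (0.5008)² = 0.251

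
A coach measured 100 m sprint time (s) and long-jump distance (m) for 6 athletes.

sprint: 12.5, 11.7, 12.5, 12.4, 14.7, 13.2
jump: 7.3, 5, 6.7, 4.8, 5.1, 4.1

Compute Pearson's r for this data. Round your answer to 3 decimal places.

-0.220

n = 6, Σx = 77, Σy = 33, Σx² = 993.48, Σy² = 189.04, Σxy = 422.11
nΣxy − ΣxΣy = 2532.66 − 2541 = -8.34
nΣx² − (Σx)² = 5960.88 − 5929 = 31.88; nΣy² − (Σy)² = 1134.24 − 1089 = 45.24
r = -8.34 / √(31.88 × 45.24) = -8.34 / 37.9770 ≈ -0.220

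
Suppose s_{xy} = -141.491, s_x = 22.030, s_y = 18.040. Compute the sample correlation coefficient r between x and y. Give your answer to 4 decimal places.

-0.3560

r = Cov(x,y) / (s_x · s_y) = -141.491 / (22.030 × 18.040)
  = -141.491 / 397.4212 ≈ -0.3560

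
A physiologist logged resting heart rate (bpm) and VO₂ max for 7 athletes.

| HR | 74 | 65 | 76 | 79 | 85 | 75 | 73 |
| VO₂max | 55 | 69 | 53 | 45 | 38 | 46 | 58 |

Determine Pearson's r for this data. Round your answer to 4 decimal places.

n = 7, Σx = 527, Σy = 364, Σx² = 39897, Σy² = 19544, Σxy = 27052
nΣxy − ΣxΣy = 189364 − 191828 = -2464
nΣx² − (Σx)² = 279279 − 277729 = 1550; nΣy² − (Σy)² = 136808 − 132496 = 4312
r = -2464 / √(1550 × 4312) = -2464 / 2585.2659 ≈ -0.9531

-0.9531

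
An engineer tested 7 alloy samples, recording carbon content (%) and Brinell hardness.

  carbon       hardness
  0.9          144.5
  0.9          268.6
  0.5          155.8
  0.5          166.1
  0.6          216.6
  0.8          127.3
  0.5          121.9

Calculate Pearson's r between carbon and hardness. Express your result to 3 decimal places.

n = 7, Σx = 4.7, Σy = 1200.8, Σx² = 3.37, Σy² = 222869.52, Σxy = 825.49
nΣxy − ΣxΣy = 5778.43 − 5643.76 = 134.67
nΣx² − (Σx)² = 23.59 − 22.09 = 1.5; nΣy² − (Σy)² = 1560086.64 − 1441920.64 = 118166
r = 134.67 / √(1.5 × 118166) = 134.67 / 421.0095 ≈ 0.320

0.320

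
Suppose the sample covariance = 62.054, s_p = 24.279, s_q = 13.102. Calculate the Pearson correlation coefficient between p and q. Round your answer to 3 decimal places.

0.195

r = Cov(p,q) / (s_p · s_q) = 62.054 / (24.279 × 13.102)
  = 62.054 / 318.1035 ≈ 0.195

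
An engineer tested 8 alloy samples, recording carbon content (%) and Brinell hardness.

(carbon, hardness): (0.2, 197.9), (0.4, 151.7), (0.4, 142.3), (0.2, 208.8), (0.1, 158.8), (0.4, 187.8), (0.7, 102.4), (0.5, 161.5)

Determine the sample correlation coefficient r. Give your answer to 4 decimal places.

-0.7163

n = 8, Σx = 2.9, Σy = 1311.2, Σx² = 1.31, Σy² = 223078.32, Σxy = 442.37
nΣxy − ΣxΣy = 3538.96 − 3802.48 = -263.52
nΣx² − (Σx)² = 10.48 − 8.41 = 2.07; nΣy² − (Σy)² = 1784626.56 − 1719245.44 = 65381.12
r = -263.52 / √(2.07 × 65381.12) = -263.52 / 367.8844 ≈ -0.7163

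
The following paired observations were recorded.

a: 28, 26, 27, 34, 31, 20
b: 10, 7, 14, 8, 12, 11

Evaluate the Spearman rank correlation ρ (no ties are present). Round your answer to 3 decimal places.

-0.029

Rank a: 4, 2, 3, 6, 5, 1
Rank b: 3, 1, 6, 2, 5, 4
d = rank(a) − rank(b): 1, 1, -3, 4, 0, -3; Σd² = 36
ρ = 1 − 6Σd² / [n(n²−1)] = 1 − 6×36 / (6×35) = 1 − 216/210 ≈ -0.029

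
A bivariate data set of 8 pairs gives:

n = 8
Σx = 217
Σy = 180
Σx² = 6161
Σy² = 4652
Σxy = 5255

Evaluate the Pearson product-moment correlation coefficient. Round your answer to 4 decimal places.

0.9157

r = (nΣxy − ΣxΣy) / √[(nΣx² − (Σx)²)(nΣy² − (Σy)²)]
Numerator: 8×5255 − 217×180 = 2980
Denominator: √[(49288 − 47089)(37216 − 32400)] = √[2199 × 4816] = 3254.2870
r = 2980 / 3254.2870 ≈ 0.9157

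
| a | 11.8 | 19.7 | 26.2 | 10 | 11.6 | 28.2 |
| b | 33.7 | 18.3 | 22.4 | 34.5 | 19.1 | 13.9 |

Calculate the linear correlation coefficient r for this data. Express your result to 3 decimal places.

-0.702

n = 6, Σa = 107.5, Σb = 141.9, Σa² = 2243.57, Σb² = 3720.61, Σab = 2303.59
nΣab − ΣaΣb = 13821.54 − 15254.25 = -1432.71
nΣa² − (Σa)² = 13461.42 − 11556.25 = 1905.17; nΣb² − (Σb)² = 22323.66 − 20135.61 = 2188.05
r = -1432.71 / √(1905.17 × 2188.05) = -1432.71 / 2041.7167 ≈ -0.702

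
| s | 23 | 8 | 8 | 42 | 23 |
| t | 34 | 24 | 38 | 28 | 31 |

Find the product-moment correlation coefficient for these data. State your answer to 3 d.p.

-0.189

n = 5, Σs = 104, Σt = 155, Σs² = 2950, Σt² = 4921, Σst = 3167
nΣst − ΣsΣt = 15835 − 16120 = -285
nΣs² − (Σs)² = 14750 − 10816 = 3934; nΣt² − (Σt)² = 24605 − 24025 = 580
r = -285 / √(3934 × 580) = -285 / 1510.5363 ≈ -0.189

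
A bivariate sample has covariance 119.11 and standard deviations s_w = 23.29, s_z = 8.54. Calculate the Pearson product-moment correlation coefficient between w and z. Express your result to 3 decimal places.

0.599

r = Cov(w,z) / (s_w · s_z) = 119.11 / (23.29 × 8.54)
  = 119.11 / 198.8966 ≈ 0.599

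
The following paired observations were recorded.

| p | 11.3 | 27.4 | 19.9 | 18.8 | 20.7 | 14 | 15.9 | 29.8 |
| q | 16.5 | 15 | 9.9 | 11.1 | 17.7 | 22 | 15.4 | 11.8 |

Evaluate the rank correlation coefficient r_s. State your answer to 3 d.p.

-0.429

Rank p: 1, 7, 5, 4, 6, 2, 3, 8
Rank q: 6, 4, 1, 2, 7, 8, 5, 3
d = rank(p) − rank(q): -5, 3, 4, 2, -1, -6, -2, 5; Σd² = 120
ρ = 1 − 6Σd² / [n(n²−1)] = 1 − 6×120 / (8×63) = 1 − 720/504 ≈ -0.429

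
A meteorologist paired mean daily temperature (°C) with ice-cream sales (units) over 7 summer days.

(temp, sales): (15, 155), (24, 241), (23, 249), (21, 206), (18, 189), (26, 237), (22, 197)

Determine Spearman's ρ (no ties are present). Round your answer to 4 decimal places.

0.8214

Rank temp: 1, 6, 5, 3, 2, 7, 4
Rank sales: 1, 6, 7, 4, 2, 5, 3
d = rank(temp) − rank(sales): 0, 0, -2, -1, 0, 2, 1; Σd² = 10
ρ = 1 − 6Σd² / [n(n²−1)] = 1 − 6×10 / (7×48) = 1 − 60/336 ≈ 0.8214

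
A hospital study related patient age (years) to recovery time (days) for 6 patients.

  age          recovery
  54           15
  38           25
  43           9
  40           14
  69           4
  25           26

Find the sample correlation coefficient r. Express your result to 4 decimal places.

-0.8197

n = 6, Σx = 269, Σy = 93, Σx² = 13195, Σy² = 1819, Σxy = 3633
nΣxy − ΣxΣy = 21798 − 25017 = -3219
nΣx² − (Σx)² = 79170 − 72361 = 6809; nΣy² − (Σy)² = 10914 − 8649 = 2265
r = -3219 / √(6809 × 2265) = -3219 / 3927.1345 ≈ -0.8197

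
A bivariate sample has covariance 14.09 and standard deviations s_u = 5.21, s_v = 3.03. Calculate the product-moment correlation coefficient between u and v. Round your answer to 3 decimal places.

0.893

r = Cov(u,v) / (s_u · s_v) = 14.09 / (5.21 × 3.03)
  = 14.09 / 15.7863 ≈ 0.893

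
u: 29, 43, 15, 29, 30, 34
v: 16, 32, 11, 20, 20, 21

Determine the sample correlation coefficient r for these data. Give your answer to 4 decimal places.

n = 6, Σu = 180, Σv = 120, Σu² = 5812, Σv² = 2642, Σuv = 3899
nΣuv − ΣuΣv = 23394 − 21600 = 1794
nΣu² − (Σu)² = 34872 − 32400 = 2472; nΣv² − (Σv)² = 15852 − 14400 = 1452
r = 1794 / √(2472 × 1452) = 1794 / 1894.5564 ≈ 0.9469

0.9469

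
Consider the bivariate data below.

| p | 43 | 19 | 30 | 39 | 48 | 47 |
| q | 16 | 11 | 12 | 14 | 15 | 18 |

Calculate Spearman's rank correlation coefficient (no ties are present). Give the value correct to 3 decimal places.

0.829

Rank p: 4, 1, 2, 3, 6, 5
Rank q: 5, 1, 2, 3, 4, 6
d = rank(p) − rank(q): -1, 0, 0, 0, 2, -1; Σd² = 6
ρ = 1 − 6Σd² / [n(n²−1)] = 1 − 6×6 / (6×35) = 1 − 36/210 ≈ 0.829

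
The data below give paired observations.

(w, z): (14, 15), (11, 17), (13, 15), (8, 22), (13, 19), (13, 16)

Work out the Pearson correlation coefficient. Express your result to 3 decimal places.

-0.835

n = 6, Σw = 72, Σz = 104, Σw² = 888, Σz² = 1840, Σwz = 1223
nΣwz − ΣwΣz = 7338 − 7488 = -150
nΣw² − (Σw)² = 5328 − 5184 = 144; nΣz² − (Σz)² = 11040 − 10816 = 224
r = -150 / √(144 × 224) = -150 / 179.5996 ≈ -0.835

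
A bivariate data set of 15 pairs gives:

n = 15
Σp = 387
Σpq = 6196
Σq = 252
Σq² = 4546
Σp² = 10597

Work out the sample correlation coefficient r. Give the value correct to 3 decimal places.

r = (nΣpq − ΣpΣq) / √[(nΣp² − (Σp)²)(nΣq² − (Σq)²)]
Numerator: 15×6196 − 387×252 = -4584
Denominator: √[(158955 − 149769)(68190 − 63504)] = √[9186 × 4686] = 6560.9143
r = -4584 / 6560.9143 ≈ -0.699

-0.699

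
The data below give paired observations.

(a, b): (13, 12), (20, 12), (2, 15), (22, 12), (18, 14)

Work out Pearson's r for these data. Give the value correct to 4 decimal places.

-0.7292

n = 5, Σa = 75, Σb = 65, Σa² = 1381, Σb² = 853, Σab = 942
nΣab − ΣaΣb = 4710 − 4875 = -165
nΣa² − (Σa)² = 6905 − 5625 = 1280; nΣb² − (Σb)² = 4265 − 4225 = 40
r = -165 / √(1280 × 40) = -165 / 226.2742 ≈ -0.7292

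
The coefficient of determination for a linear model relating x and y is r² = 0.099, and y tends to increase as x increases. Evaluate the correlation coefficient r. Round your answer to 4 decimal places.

0.3146

|r| = √0.099 = 0.3146
The association is positive, so r = 0.3146.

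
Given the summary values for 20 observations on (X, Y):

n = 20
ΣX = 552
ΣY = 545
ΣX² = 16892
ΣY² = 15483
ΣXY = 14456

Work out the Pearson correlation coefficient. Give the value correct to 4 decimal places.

r = (nΣXY − ΣXΣY) / √[(nΣX² − (ΣX)²)(nΣY² − (ΣY)²)]
Numerator: 20×14456 − 552×545 = -11720
Denominator: √[(337840 − 304704)(309660 − 297025)] = √[33136 × 12635] = 20461.5092
r = -11720 / 20461.5092 ≈ -0.5728

-0.5728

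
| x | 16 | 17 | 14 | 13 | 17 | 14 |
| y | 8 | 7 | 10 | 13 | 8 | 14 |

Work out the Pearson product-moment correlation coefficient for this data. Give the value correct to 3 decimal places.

n = 6, Σx = 91, Σy = 60, Σx² = 1395, Σy² = 642, Σxy = 888
nΣxy − ΣxΣy = 5328 − 5460 = -132
nΣx² − (Σx)² = 8370 − 8281 = 89; nΣy² − (Σy)² = 3852 − 3600 = 252
r = -132 / √(89 × 252) = -132 / 149.7598 ≈ -0.881

-0.881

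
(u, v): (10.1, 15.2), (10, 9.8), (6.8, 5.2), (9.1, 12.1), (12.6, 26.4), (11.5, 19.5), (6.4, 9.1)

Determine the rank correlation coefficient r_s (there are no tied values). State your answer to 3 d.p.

Rank u: 5, 4, 2, 3, 7, 6, 1
Rank v: 5, 3, 1, 4, 7, 6, 2
d = rank(u) − rank(v): 0, 1, 1, -1, 0, 0, -1; Σd² = 4
ρ = 1 − 6Σd² / [n(n²−1)] = 1 − 6×4 / (7×48) = 1 − 24/336 ≈ 0.929

0.929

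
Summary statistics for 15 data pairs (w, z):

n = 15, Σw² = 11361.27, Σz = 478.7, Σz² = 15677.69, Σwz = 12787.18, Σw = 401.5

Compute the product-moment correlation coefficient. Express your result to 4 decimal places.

-0.0524

r = (nΣwz − ΣwΣz) / √[(nΣw² − (Σw)²)(nΣz² − (Σz)²)]
Numerator: 15×12787.18 − 401.5×478.7 = -390.35
Denominator: √[(170419.05 − 161202.25)(235165.35 − 229153.69)] = √[9216.8 × 6011.66] = 7443.6730
r = -390.35 / 7443.6730 ≈ -0.0524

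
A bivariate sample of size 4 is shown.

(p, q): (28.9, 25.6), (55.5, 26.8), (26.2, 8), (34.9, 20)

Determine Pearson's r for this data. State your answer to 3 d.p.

0.615

n = 4, Σp = 145.5, Σq = 80.4, Σp² = 5819.91, Σq² = 1837.6, Σpq = 3134.84
nΣpq − ΣpΣq = 12539.36 − 11698.2 = 841.16
nΣp² − (Σp)² = 23279.64 − 21170.25 = 2109.39; nΣq² − (Σq)² = 7350.4 − 6464.16 = 886.24
r = 841.16 / √(2109.39 × 886.24) = 841.16 / 1367.2695 ≈ 0.615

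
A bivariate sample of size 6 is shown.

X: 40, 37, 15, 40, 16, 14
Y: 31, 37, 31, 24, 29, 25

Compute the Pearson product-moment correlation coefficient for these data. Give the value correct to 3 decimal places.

0.221

n = 6, ΣX = 162, ΣY = 177, ΣX² = 5246, ΣY² = 5333, ΣXY = 4848
nΣXY − ΣXΣY = 29088 − 28674 = 414
nΣX² − (ΣX)² = 31476 − 26244 = 5232; nΣY² − (ΣY)² = 31998 − 31329 = 669
r = 414 / √(5232 × 669) = 414 / 1870.8843 ≈ 0.221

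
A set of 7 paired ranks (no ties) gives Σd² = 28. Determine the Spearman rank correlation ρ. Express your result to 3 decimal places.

ρ = 1 − 6Σd² / [n(n²−1)] = 1 − 6×28 / (7×48)
  = 1 − 168/336 = 1 − 0.5000 ≈ 0.500

0.500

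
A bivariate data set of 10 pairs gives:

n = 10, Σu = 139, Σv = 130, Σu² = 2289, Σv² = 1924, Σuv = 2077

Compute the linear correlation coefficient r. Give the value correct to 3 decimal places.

0.934

r = (nΣuv − ΣuΣv) / √[(nΣu² − (Σu)²)(nΣv² − (Σv)²)]
Numerator: 10×2077 − 139×130 = 2700
Denominator: √[(22890 − 19321)(19240 − 16900)] = √[3569 × 2340] = 2889.8893
r = 2700 / 2889.8893 ≈ 0.934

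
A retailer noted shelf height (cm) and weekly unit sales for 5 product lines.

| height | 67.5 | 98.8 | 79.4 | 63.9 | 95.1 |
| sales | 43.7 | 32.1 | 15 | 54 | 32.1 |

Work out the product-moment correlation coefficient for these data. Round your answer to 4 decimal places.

n = 5, Σx = 404.7, Σy = 176.9, Σx² = 33749.27, Σy² = 7111.51, Σxy = 13815.54
nΣxy − ΣxΣy = 69077.7 − 71591.43 = -2513.73
nΣx² − (Σx)² = 168746.35 − 163782.09 = 4964.26; nΣy² − (Σy)² = 35557.55 − 31293.61 = 4263.94
r = -2513.73 / √(4964.26 × 4263.94) = -2513.73 / 4600.7941 ≈ -0.5464

-0.5464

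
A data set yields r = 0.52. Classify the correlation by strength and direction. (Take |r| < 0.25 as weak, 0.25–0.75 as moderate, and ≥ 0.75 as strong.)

moderate positive

r = 0.52 > 0 so the relationship is positive.
|r| = 0.52, which falls in the moderate range.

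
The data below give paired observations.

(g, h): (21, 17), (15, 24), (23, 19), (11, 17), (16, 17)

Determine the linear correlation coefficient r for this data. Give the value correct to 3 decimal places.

-0.065

n = 5, Σg = 86, Σh = 94, Σg² = 1572, Σh² = 1804, Σgh = 1613
nΣgh − ΣgΣh = 8065 − 8084 = -19
nΣg² − (Σg)² = 7860 − 7396 = 464; nΣh² − (Σh)² = 9020 − 8836 = 184
r = -19 / √(464 × 184) = -19 / 292.1917 ≈ -0.065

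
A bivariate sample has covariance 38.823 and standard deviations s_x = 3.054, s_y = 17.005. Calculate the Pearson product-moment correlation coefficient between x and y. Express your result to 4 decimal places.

r = Cov(x,y) / (s_x · s_y) = 38.823 / (3.054 × 17.005)
  = 38.823 / 51.9333 ≈ 0.7476

0.7476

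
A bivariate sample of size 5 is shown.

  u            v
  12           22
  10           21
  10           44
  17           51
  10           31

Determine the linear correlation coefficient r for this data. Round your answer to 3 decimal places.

0.599

n = 5, Σu = 59, Σv = 169, Σu² = 733, Σv² = 6423, Σuv = 2091
nΣuv − ΣuΣv = 10455 − 9971 = 484
nΣu² − (Σu)² = 3665 − 3481 = 184; nΣv² − (Σv)² = 32115 − 28561 = 3554
r = 484 / √(184 × 3554) = 484 / 808.6631 ≈ 0.599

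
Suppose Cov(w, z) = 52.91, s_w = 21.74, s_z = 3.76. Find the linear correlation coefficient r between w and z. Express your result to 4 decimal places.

r = Cov(w,z) / (s_w · s_z) = 52.91 / (21.74 × 3.76)
  = 52.91 / 81.7424 ≈ 0.6473

0.6473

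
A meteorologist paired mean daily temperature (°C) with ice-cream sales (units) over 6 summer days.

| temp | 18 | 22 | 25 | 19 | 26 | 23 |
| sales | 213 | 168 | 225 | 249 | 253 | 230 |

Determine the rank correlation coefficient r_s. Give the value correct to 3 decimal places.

Rank temp: 1, 3, 5, 2, 6, 4
Rank sales: 2, 1, 3, 5, 6, 4
d = rank(temp) − rank(sales): -1, 2, 2, -3, 0, 0; Σd² = 18
ρ = 1 − 6Σd² / [n(n²−1)] = 1 − 6×18 / (6×35) = 1 − 108/210 ≈ 0.486

0.486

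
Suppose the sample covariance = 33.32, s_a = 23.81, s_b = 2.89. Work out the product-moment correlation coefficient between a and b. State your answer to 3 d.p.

0.484

r = Cov(a,b) / (s_a · s_b) = 33.32 / (23.81 × 2.89)
  = 33.32 / 68.8109 ≈ 0.484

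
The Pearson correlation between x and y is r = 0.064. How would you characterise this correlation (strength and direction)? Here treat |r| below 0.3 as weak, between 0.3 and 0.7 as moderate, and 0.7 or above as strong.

r = 0.064 > 0 so the relationship is positive.
|r| = 0.064, which falls in the weak range.

weak positive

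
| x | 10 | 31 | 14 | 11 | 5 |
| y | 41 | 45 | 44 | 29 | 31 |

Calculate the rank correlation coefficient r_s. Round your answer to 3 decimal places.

0.700

Rank x: 2, 5, 4, 3, 1
Rank y: 3, 5, 4, 1, 2
d = rank(x) − rank(y): -1, 0, 0, 2, -1; Σd² = 6
ρ = 1 − 6Σd² / [n(n²−1)] = 1 − 6×6 / (5×24) = 1 − 36/120 ≈ 0.700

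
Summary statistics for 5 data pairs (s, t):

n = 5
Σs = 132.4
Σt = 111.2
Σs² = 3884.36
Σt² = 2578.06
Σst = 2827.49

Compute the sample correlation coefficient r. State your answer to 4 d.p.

r = (nΣst − ΣsΣt) / √[(nΣs² − (Σs)²)(nΣt² − (Σt)²)]
Numerator: 5×2827.49 − 132.4×111.2 = -585.43
Denominator: √[(19421.8 − 17529.76)(12890.3 − 12365.44)] = √[1892.04 × 524.86] = 996.5220
r = -585.43 / 996.5220 ≈ -0.5875

-0.5875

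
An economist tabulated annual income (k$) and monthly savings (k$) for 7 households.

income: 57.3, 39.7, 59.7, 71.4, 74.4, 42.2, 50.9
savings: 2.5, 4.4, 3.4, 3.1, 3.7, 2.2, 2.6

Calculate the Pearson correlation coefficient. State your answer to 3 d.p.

n = 7, Σx = 395.6, Σy = 21.9, Σx² = 23428.44, Σy² = 72.07, Σxy = 1242.71
nΣxy − ΣxΣy = 8698.97 − 8663.64 = 35.33
nΣx² − (Σx)² = 163999.08 − 156499.36 = 7499.72; nΣy² − (Σy)² = 504.49 − 479.61 = 24.88
r = 35.33 / √(7499.72 × 24.88) = 35.33 / 431.9642 ≈ 0.082

0.082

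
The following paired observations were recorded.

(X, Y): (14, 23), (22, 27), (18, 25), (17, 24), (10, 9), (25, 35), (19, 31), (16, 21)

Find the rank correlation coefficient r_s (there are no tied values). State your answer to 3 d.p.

0.952

Rank X: 2, 7, 5, 4, 1, 8, 6, 3
Rank Y: 3, 6, 5, 4, 1, 8, 7, 2
d = rank(X) − rank(Y): -1, 1, 0, 0, 0, 0, -1, 1; Σd² = 4
ρ = 1 − 6Σd² / [n(n²−1)] = 1 − 6×4 / (8×63) = 1 − 24/504 ≈ 0.952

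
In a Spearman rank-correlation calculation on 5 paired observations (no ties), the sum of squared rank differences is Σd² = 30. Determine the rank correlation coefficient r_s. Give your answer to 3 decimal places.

ρ = 1 − 6Σd² / [n(n²−1)] = 1 − 6×30 / (5×24)
  = 1 − 180/120 = 1 − 1.5000 ≈ -0.500

-0.500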